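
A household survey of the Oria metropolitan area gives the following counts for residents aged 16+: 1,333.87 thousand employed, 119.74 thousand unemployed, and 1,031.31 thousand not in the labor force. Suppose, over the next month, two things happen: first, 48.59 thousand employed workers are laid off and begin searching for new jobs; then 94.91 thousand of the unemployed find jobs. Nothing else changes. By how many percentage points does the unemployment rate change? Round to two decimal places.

Initially, labor force = 1,333.87 + 119.74 = 1,453.61 thousand, so u = 119.74/1,453.61 = 8.24%.
After the first change, employed falls and unemployed rises by 48.59; labor force unchanged → E = 1,285.28, U = 168.33, labor force = 1,453.61 thousand.
After the second change, unemployed falls and employed rises by 94.91; labor force unchanged → E = 1,380.19, U = 73.42, labor force = 1,453.61 thousand.
New unemployment rate = 73.42 / 1,453.61 = 5.05%.
Change = 5.05% − 8.24% = −3.19 percentage points.

The unemployment rate changes by −3.19 percentage points.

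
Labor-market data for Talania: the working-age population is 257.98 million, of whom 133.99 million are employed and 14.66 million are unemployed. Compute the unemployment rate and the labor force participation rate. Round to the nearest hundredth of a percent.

Labor force = employed + unemployed = 133.99 + 14.66 = 148.65 million.
Unemployment rate = 14.66 / 148.65 = 9.86%.
Labor force participation rate = 148.65 / 257.98 = 57.62%.

Unemployment rate ≈ 9.86%; labor force participation rate ≈ 57.62%.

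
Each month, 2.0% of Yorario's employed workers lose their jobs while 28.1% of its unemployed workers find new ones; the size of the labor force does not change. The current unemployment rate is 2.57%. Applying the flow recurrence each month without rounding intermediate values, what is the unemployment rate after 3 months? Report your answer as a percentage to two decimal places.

With a fixed labor force, u_{t+1} = u_t + s·(1−u_t) − f·u_t = u_t·(1−s−f) + s.
Here 1−s−f = 0.699 and s = 0.020.
u_1 = 0.025700 × 0.699 + 0.020 = 0.037964.
u_2 = 0.037964 × 0.699 + 0.020 = 0.046537.
u_3 = 0.046537 × 0.699 + 0.020 = 0.052529.

Unemployment rate after three months ≈ 5.25%.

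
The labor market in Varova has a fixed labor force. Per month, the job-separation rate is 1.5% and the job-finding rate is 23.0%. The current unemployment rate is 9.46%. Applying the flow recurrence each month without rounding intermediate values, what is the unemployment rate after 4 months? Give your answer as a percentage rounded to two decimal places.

With a fixed labor force, u_{t+1} = u_t + s·(1−u_t) − f·u_t = u_t·(1−s−f) + s.
Here 1−s−f = 0.755 and s = 0.015.
u_1 = 0.094600 × 0.755 + 0.015 = 0.086423.
u_2 = 0.086423 × 0.755 + 0.015 = 0.080249.
u_3 = 0.080249 × 0.755 + 0.015 = 0.075588.
u_4 = 0.075588 × 0.755 + 0.015 = 0.072069.

Unemployment rate after four months ≈ 7.21%.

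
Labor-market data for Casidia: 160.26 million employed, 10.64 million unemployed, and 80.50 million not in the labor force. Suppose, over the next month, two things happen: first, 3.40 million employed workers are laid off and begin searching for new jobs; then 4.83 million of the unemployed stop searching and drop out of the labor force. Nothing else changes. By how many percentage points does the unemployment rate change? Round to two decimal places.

Initially, labor force = 160.26 + 10.64 = 170.90 million, so u = 10.64/170.90 = 6.23%.
After the first change, employed falls and unemployed rises by 3.40; labor force unchanged → E = 156.86, U = 14.04, labor force = 170.90 million.
After the second change, unemployed and labor force both fall by 4.83 → E = 156.86, U = 9.21, labor force = 166.07 million.
New unemployment rate = 9.21 / 166.07 = 5.55%.
Change = 5.55% − 6.23% = −0.68 percentage points.

The unemployment rate changes by −0.68 percentage points.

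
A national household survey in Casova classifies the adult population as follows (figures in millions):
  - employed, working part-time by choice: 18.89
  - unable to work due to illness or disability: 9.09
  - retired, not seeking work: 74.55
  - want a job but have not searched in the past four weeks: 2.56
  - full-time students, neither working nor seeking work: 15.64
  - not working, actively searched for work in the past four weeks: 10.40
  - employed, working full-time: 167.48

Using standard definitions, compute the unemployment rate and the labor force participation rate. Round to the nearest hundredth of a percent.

Employed = 18.89 + 167.48 = 186.37 million.
Unemployed = 10.40 million.
Labor force = 186.37 + 10.40 = 196.77 million.
Not in labor force = 9.09 + 74.55 + 2.56 + 15.64 = 101.84 million (those not working and not actively searching are outside the labor force — including those who want a job but have given up searching).
Civilian working-age population = 196.77 + 101.84 = 298.61 million.
Unemployment rate = 10.40 / 196.77 = 5.29%.
Labor force participation rate = 196.77 / 298.61 = 65.90%.

Unemployment rate ≈ 5.29%; labor force participation rate ≈ 65.90%.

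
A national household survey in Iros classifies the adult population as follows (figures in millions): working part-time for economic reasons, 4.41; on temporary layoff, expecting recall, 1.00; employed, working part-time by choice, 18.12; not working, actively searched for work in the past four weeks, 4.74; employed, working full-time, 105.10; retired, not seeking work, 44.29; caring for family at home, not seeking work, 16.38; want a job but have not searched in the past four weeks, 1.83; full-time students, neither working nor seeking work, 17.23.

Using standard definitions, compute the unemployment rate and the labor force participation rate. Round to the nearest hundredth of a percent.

Unemployment rate ≈ 4.30%; labor force participation rate ≈ 62.59%.

Employed = 4.41 + 18.12 + 105.10 = 127.63 million (anyone who worked, including part-time for economic reasons, counts as employed).
Unemployed = 1.00 + 4.74 = 5.74 million (jobless and actively searching, or on temporary layoff).
Labor force = 127.63 + 5.74 = 133.37 million.
Not in labor force = 44.29 + 16.38 + 1.83 + 17.23 = 79.73 million (those not working and not actively searching are outside the labor force — including those who want a job but have given up searching).
Civilian working-age population = 133.37 + 79.73 = 213.10 million.
Unemployment rate = 5.74 / 133.37 = 4.30%.
Labor force participation rate = 133.37 / 213.10 = 62.59%.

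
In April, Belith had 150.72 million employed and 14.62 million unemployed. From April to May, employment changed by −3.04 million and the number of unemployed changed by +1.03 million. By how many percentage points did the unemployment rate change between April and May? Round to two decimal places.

The unemployment rate changed by +0.74 percentage points.

April: labor force = 150.72 + 14.62 = 165.34; u = 14.62/165.34 = 8.84%.
May: labor force = 147.68 + 15.65 = 163.33; u = 15.65/163.33 = 9.58%.
Change = 9.58% − 8.84% = +0.74 pp.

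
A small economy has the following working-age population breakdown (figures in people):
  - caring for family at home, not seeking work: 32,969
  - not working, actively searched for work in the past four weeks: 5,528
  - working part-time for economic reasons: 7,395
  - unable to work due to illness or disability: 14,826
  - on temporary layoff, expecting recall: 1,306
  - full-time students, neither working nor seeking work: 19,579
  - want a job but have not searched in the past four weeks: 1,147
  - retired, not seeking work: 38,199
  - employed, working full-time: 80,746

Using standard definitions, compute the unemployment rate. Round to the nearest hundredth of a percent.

Employed = 7,395 + 80,746 = 88,141 (anyone who worked, including part-time for economic reasons, counts as employed).
Unemployed = 5,528 + 1,306 = 6,834 (jobless and actively searching, or on temporary layoff).
Labor force = 88,141 + 6,834 = 94,975.
Unemployment rate = 6,834 / 94,975 = 7.20%.

Unemployment rate ≈ 7.20%.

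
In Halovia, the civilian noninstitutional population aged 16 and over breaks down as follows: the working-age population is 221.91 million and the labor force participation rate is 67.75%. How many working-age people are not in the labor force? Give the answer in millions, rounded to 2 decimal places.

Share not in the labor force = 1 − 0.6775 = 0.3225.
Not in labor force = 0.3225 × 221.91 ≈ 71.57 million.

About 71.57 million are not in the labor force.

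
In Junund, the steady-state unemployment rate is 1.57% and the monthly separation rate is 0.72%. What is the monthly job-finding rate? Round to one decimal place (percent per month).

Job-finding rate ≈ 45.1% per month.

From u* = s/(s+f): f = s·(1−u)/u.
f = 0.72 × (1 − 0.0157) / 0.0157 = 0.7087 / 0.0157 ≈ 45.1% per month.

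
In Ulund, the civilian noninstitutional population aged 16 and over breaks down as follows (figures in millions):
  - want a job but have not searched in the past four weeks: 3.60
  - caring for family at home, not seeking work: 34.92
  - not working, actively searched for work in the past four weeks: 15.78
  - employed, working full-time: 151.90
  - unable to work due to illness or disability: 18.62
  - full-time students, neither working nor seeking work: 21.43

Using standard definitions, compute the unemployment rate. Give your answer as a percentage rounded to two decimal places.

Unemployment rate ≈ 9.41%.

Employed = 151.90 million.
Unemployed = 15.78 million.
Labor force = 151.90 + 15.78 = 167.68 million.
Unemployment rate = 15.78 / 167.68 = 9.41%.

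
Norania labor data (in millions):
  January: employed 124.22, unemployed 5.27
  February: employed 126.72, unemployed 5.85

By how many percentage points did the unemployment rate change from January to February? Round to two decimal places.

The unemployment rate changed by +0.34 percentage points.

January: labor force = 124.22 + 5.27 = 129.49; u = 5.27/129.49 = 4.07%.
February: labor force = 126.72 + 5.85 = 132.57; u = 5.85/132.57 = 4.41%.
Change = 4.41% − 4.07% = +0.34 pp.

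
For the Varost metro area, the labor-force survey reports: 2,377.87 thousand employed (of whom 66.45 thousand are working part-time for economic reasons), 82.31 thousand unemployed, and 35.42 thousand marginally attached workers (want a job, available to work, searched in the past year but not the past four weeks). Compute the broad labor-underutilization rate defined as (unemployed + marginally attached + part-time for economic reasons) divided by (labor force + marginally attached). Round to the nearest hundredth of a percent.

Labor force = 2,377.87 + 82.31 = 2,460.18 thousand.
Numerator = 82.31 + 35.42 + 66.45 = 184.18 thousand.
Denominator = 2,460.18 + 35.42 = 2,495.60 thousand.
Broad rate = 184.18 / 2,495.60 = 7.38%.

Broad underutilization rate ≈ 7.38%.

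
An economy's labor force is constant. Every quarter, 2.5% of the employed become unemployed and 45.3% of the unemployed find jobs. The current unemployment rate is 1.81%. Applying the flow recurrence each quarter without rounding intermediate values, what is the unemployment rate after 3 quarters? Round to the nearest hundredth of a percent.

Unemployment rate after three quarters ≈ 4.74%.

With a fixed labor force, u_{t+1} = u_t + s·(1−u_t) − f·u_t = u_t·(1−s−f) + s.
Here 1−s−f = 0.522 and s = 0.025.
u_1 = 0.018100 × 0.522 + 0.025 = 0.034448.
u_2 = 0.034448 × 0.522 + 0.025 = 0.042982.
u_3 = 0.042982 × 0.522 + 0.025 = 0.047437.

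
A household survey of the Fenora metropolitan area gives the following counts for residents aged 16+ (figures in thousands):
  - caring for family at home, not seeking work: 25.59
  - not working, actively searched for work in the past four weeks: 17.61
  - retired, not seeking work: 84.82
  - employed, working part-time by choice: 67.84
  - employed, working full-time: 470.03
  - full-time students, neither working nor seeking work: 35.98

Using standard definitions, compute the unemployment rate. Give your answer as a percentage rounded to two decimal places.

Employed = 67.84 + 470.03 = 537.87 thousand.
Unemployed = 17.61 thousand.
Labor force = 537.87 + 17.61 = 555.48 thousand.
Unemployment rate = 17.61 / 555.48 = 3.17%.

Unemployment rate ≈ 3.17%.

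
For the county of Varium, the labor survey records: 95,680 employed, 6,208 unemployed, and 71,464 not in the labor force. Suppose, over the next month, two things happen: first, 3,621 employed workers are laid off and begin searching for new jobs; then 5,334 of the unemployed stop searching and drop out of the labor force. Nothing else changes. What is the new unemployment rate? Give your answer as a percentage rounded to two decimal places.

Initially, labor force = 95,680 + 6,208 = 101,888, so u = 6,208/101,888 = 6.09%.
After the first change, employed falls and unemployed rises by 3,621; labor force unchanged → E = 92,059, U = 9,829, labor force = 101,888.
After the second change, unemployed and labor force both fall by 5,334 → E = 92,059, U = 4,495, labor force = 96,554.
New unemployment rate = 4,495 / 96,554 = 4.66%.

New unemployment rate ≈ 4.66%.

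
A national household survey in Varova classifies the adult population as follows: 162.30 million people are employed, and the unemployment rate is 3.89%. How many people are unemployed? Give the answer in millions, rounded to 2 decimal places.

About 6.57 million are unemployed.

Let U be the number unemployed. The labor force is E + U, and U/(E+U) = 0.0389.
So U = 0.0389 × 162.30 / (1 − 0.0389) = 6.3135 / 0.9611 ≈ 6.57 million.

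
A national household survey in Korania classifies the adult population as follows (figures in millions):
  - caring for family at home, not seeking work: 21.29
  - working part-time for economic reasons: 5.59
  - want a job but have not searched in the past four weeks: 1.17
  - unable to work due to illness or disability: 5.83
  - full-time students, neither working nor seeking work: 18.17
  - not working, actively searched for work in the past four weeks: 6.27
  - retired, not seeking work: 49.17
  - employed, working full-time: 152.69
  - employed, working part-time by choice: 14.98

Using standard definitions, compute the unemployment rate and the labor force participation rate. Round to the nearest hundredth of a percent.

Unemployment rate ≈ 3.49%; labor force participation rate ≈ 65.25%.

Employed = 5.59 + 152.69 + 14.98 = 173.26 million (anyone who worked, including part-time for economic reasons, counts as employed).
Unemployed = 6.27 million.
Labor force = 173.26 + 6.27 = 179.53 million.
Not in labor force = 21.29 + 1.17 + 5.83 + 18.17 + 49.17 = 95.63 million (those not working and not actively searching are outside the labor force — including those who want a job but have given up searching).
Civilian working-age population = 179.53 + 95.63 = 275.16 million.
Unemployment rate = 6.27 / 179.53 = 3.49%.
Labor force participation rate = 179.53 / 275.16 = 65.25%.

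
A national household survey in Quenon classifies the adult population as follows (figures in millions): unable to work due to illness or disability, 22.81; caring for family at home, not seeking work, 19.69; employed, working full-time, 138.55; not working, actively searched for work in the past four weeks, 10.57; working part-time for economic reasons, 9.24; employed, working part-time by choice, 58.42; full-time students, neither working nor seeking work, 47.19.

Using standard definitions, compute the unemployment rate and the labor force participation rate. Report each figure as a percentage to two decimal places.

Employed = 138.55 + 9.24 + 58.42 = 206.21 million (anyone who worked, including part-time for economic reasons, counts as employed).
Unemployed = 10.57 million.
Labor force = 206.21 + 10.57 = 216.78 million.
Not in labor force = 22.81 + 19.69 + 47.19 = 89.69 million (those not working and not actively searching are outside the labor force).
Civilian working-age population = 216.78 + 89.69 = 306.47 million.
Unemployment rate = 10.57 / 216.78 = 4.88%.
Labor force participation rate = 216.78 / 306.47 = 70.73%.

Unemployment rate ≈ 4.88%; labor force participation rate ≈ 70.73%.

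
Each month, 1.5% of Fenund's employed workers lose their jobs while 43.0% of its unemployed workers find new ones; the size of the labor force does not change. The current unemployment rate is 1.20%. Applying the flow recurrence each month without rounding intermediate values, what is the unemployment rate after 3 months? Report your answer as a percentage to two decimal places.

Unemployment rate after three months ≈ 3.00%.

With a fixed labor force, u_{t+1} = u_t + s·(1−u_t) − f·u_t = u_t·(1−s−f) + s.
Here 1−s−f = 0.555 and s = 0.015.
u_1 = 0.012000 × 0.555 + 0.015 = 0.021660.
u_2 = 0.021660 × 0.555 + 0.015 = 0.027021.
u_3 = 0.027021 × 0.555 + 0.015 = 0.029997.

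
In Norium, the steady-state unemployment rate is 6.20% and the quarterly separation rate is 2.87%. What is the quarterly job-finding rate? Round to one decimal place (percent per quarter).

From u* = s/(s+f): f = s·(1−u)/u.
f = 2.87 × (1 − 0.0620) / 0.0620 = 2.6921 / 0.0620 ≈ 43.4% per quarter.

Job-finding rate ≈ 43.4% per quarter.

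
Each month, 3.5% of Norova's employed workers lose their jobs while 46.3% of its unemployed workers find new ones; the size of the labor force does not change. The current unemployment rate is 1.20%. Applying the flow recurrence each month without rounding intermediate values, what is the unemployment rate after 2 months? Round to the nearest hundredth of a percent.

Unemployment rate after two months ≈ 5.56%.

With a fixed labor force, u_{t+1} = u_t + s·(1−u_t) − f·u_t = u_t·(1−s−f) + s.
Here 1−s−f = 0.502 and s = 0.035.
u_1 = 0.012000 × 0.502 + 0.035 = 0.041024.
u_2 = 0.041024 × 0.502 + 0.035 = 0.055594.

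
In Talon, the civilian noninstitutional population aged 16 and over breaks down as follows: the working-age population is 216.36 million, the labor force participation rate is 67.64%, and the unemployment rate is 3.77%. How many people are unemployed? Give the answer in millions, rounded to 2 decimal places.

About 5.52 million are unemployed.

Labor force = 0.6764 × 216.36 = 146.35 million.
Unemployed = 0.0377 × 146.35 ≈ 5.52 million.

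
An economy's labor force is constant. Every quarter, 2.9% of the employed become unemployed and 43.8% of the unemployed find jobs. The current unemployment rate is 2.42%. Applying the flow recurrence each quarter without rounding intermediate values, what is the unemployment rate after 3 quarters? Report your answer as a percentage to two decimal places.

Unemployment rate after three quarters ≈ 5.64%.

With a fixed labor force, u_{t+1} = u_t + s·(1−u_t) − f·u_t = u_t·(1−s−f) + s.
Here 1−s−f = 0.533 and s = 0.029.
u_1 = 0.024200 × 0.533 + 0.029 = 0.041899.
u_2 = 0.041899 × 0.533 + 0.029 = 0.051332.
u_3 = 0.051332 × 0.533 + 0.029 = 0.056360.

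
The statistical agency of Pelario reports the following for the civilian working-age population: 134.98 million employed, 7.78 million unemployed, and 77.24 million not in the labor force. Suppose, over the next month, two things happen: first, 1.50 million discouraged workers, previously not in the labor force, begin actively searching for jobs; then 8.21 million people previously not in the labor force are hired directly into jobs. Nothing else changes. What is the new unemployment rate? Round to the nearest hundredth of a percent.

Initially, labor force = 134.98 + 7.78 = 142.76 million, so u = 7.78/142.76 = 5.45%.
After the first change, unemployed and labor force both rise by 1.50 → E = 134.98, U = 9.28, labor force = 144.26 million.
After the second change, employed and labor force both rise by 8.21; unemployed unchanged → E = 143.19, U = 9.28, labor force = 152.47 million.
New unemployment rate = 9.28 / 152.47 = 6.09%.

New unemployment rate ≈ 6.09%.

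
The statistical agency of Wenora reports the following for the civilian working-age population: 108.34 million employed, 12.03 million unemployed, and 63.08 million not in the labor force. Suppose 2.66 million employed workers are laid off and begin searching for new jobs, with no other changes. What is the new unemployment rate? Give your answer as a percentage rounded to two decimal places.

New unemployment rate ≈ 12.20%.

Initially, labor force = 108.34 + 12.03 = 120.37 million, so u = 12.03/120.37 = 9.99%.
After the change, employed falls and unemployed rises by 2.66; labor force unchanged → E = 105.68, U = 14.69, labor force = 120.37 million.
New unemployment rate = 14.69 / 120.37 = 12.20%.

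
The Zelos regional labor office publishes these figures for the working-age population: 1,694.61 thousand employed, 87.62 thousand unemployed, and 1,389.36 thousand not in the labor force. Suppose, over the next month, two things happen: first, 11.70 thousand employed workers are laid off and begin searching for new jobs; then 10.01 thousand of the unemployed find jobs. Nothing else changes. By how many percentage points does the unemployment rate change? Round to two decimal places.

The unemployment rate changes by +0.09 percentage points.

Initially, labor force = 1,694.61 + 87.62 = 1,782.23 thousand, so u = 87.62/1,782.23 = 4.92%.
After the first change, employed falls and unemployed rises by 11.70; labor force unchanged → E = 1,682.91, U = 99.32, labor force = 1,782.23 thousand.
After the second change, unemployed falls and employed rises by 10.01; labor force unchanged → E = 1,692.92, U = 89.31, labor force = 1,782.23 thousand.
New unemployment rate = 89.31 / 1,782.23 = 5.01%.
Change = 5.01% − 4.92% = +0.09 percentage points.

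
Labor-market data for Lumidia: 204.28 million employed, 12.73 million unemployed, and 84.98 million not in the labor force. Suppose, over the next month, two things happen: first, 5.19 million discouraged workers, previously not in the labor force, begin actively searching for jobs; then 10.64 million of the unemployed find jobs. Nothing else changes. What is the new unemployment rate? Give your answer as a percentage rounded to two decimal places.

Initially, labor force = 204.28 + 12.73 = 217.01 million, so u = 12.73/217.01 = 5.87%.
After the first change, unemployed and labor force both rise by 5.19 → E = 204.28, U = 17.92, labor force = 222.20 million.
After the second change, unemployed falls and employed rises by 10.64; labor force unchanged → E = 214.92, U = 7.28, labor force = 222.20 million.
New unemployment rate = 7.28 / 222.20 = 3.28%.

New unemployment rate ≈ 3.28%.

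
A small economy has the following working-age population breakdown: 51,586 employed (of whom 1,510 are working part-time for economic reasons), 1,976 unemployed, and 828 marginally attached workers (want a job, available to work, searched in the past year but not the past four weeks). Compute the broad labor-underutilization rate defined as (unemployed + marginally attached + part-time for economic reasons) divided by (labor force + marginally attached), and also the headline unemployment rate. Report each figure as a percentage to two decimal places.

Labor force = 51,586 + 1,976 = 53,562.
Numerator = 1,976 + 828 + 1,510 = 4,314.
Denominator = 53,562 + 828 = 54,390.
Broad rate = 4,314 / 54,390 = 7.93%.
Headline unemployment rate = 1,976 / 53,562 = 3.69%.

Broad underutilization rate ≈ 7.93%; headline unemployment rate ≈ 3.69%.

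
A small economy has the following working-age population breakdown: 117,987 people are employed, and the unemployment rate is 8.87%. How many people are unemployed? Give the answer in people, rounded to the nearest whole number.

About 11,484 are unemployed.

Let U be the number unemployed. The labor force is E + U, and U/(E+U) = 0.0887.
So U = 0.0887 × 117,987 / (1 − 0.0887) = 10465.45 / 0.9113 ≈ 11,484.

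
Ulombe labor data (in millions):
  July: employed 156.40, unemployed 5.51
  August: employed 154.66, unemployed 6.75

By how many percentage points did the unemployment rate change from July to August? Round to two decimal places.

July: labor force = 156.40 + 5.51 = 161.91; u = 5.51/161.91 = 3.40%.
August: labor force = 154.66 + 6.75 = 161.41; u = 6.75/161.41 = 4.18%.
Change = 4.18% − 3.40% = +0.78 pp.

The unemployment rate changed by +0.78 percentage points.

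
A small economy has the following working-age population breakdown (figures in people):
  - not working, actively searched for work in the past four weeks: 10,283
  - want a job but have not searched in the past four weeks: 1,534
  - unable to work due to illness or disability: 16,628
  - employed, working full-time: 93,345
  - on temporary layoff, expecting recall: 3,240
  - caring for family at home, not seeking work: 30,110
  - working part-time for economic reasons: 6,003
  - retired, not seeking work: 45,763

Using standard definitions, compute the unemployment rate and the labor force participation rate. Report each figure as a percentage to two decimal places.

Unemployment rate ≈ 11.98%; labor force participation rate ≈ 54.55%.

Employed = 93,345 + 6,003 = 99,348 (anyone who worked, including part-time for economic reasons, counts as employed).
Unemployed = 10,283 + 3,240 = 13,523 (jobless and actively searching, or on temporary layoff).
Labor force = 99,348 + 13,523 = 112,871.
Not in labor force = 1,534 + 16,628 + 30,110 + 45,763 = 94,035 (those not working and not actively searching are outside the labor force — including those who want a job but have given up searching).
Civilian working-age population = 112,871 + 94,035 = 206,906.
Unemployment rate = 13,523 / 112,871 = 11.98%.
Labor force participation rate = 112,871 / 206,906 = 54.55%.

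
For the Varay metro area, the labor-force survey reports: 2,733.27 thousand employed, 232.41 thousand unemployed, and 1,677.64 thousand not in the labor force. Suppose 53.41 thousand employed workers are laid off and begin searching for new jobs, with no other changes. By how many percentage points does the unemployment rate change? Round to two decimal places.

Initially, labor force = 2,733.27 + 232.41 = 2,965.68 thousand, so u = 232.41/2,965.68 = 7.84%.
After the change, employed falls and unemployed rises by 53.41; labor force unchanged → E = 2,679.86, U = 285.82, labor force = 2,965.68 thousand.
New unemployment rate = 285.82 / 2,965.68 = 9.64%.
Change = 9.64% − 7.84% = +1.80 percentage points.

The unemployment rate changes by +1.80 percentage points.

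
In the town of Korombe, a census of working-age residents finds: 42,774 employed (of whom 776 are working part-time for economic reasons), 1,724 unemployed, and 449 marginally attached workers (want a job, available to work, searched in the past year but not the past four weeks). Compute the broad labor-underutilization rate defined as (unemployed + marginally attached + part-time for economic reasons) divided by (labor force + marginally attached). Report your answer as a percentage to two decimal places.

Labor force = 42,774 + 1,724 = 44,498.
Numerator = 1,724 + 449 + 776 = 2,949.
Denominator = 44,498 + 449 = 44,947.
Broad rate = 2,949 / 44,947 = 6.56%.

Broad underutilization rate ≈ 6.56%.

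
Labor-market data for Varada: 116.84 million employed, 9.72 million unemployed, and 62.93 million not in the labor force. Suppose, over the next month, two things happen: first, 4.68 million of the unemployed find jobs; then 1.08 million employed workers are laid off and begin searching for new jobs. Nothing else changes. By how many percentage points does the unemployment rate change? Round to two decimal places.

The unemployment rate changes by −2.84 percentage points.

Initially, labor force = 116.84 + 9.72 = 126.56 million, so u = 9.72/126.56 = 7.68%.
After the first change, unemployed falls and employed rises by 4.68; labor force unchanged → E = 121.52, U = 5.04, labor force = 126.56 million.
After the second change, employed falls and unemployed rises by 1.08; labor force unchanged → E = 120.44, U = 6.12, labor force = 126.56 million.
New unemployment rate = 6.12 / 126.56 = 4.84%.
Change = 4.84% − 7.68% = −2.84 percentage points.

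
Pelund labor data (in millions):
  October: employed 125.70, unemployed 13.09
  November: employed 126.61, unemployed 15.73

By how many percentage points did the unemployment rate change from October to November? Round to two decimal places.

The unemployment rate changed by +1.62 percentage points.

October: labor force = 125.70 + 13.09 = 138.79; u = 13.09/138.79 = 9.43%.
November: labor force = 126.61 + 15.73 = 142.34; u = 15.73/142.34 = 11.05%.
Change = 11.05% − 9.43% = +1.62 pp.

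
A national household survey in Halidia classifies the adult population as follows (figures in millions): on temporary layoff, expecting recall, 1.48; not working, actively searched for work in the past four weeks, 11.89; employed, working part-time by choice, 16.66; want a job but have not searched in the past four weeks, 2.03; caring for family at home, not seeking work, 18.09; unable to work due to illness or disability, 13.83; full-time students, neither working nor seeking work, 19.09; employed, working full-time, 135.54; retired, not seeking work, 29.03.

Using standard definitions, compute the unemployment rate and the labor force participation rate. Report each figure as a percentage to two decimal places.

Employed = 16.66 + 135.54 = 152.20 million.
Unemployed = 1.48 + 11.89 = 13.37 million (jobless and actively searching, or on temporary layoff).
Labor force = 152.20 + 13.37 = 165.57 million.
Not in labor force = 2.03 + 18.09 + 13.83 + 19.09 + 29.03 = 82.07 million (those not working and not actively searching are outside the labor force — including those who want a job but have given up searching).
Civilian working-age population = 165.57 + 82.07 = 247.64 million.
Unemployment rate = 13.37 / 165.57 = 8.08%.
Labor force participation rate = 165.57 / 247.64 = 66.86%.

Unemployment rate ≈ 8.08%; labor force participation rate ≈ 66.86%.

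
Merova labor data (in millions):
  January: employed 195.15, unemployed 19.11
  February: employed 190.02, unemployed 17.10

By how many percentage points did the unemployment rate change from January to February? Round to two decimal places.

The unemployment rate changed by −0.66 percentage points.

January: labor force = 195.15 + 19.11 = 214.26; u = 19.11/214.26 = 8.92%.
February: labor force = 190.02 + 17.10 = 207.12; u = 17.10/207.12 = 8.26%.
Change = 8.26% − 8.92% = −0.66 pp.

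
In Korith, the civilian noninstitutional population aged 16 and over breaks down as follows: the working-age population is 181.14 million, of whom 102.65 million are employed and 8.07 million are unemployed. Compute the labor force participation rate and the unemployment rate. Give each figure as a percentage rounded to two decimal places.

Labor force = employed + unemployed = 102.65 + 8.07 = 110.72 million.
Unemployment rate = 8.07 / 110.72 = 7.29%.
Labor force participation rate = 110.72 / 181.14 = 61.12%.

Labor force participation rate ≈ 61.12%; unemployment rate ≈ 7.29%.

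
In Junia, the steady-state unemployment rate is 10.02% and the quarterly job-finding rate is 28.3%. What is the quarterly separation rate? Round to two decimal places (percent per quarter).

Separation rate ≈ 3.15% per quarter.

From u* = s/(s+f): s = u·f/(1−u).
s = 0.1002 × 28.3 / (1 − 0.1002) = 2.8357 / 0.8998 ≈ 3.15% per quarter.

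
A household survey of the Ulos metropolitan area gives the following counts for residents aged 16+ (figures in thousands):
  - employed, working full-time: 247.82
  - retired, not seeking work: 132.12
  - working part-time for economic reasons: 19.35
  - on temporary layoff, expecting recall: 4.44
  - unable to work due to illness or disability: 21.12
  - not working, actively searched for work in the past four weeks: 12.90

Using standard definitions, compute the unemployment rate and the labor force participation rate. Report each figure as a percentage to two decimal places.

Employed = 247.82 + 19.35 = 267.17 thousand (anyone who worked, including part-time for economic reasons, counts as employed).
Unemployed = 4.44 + 12.90 = 17.34 thousand (jobless and actively searching, or on temporary layoff).
Labor force = 267.17 + 17.34 = 284.51 thousand.
Not in labor force = 132.12 + 21.12 = 153.24 thousand (those not working and not actively searching are outside the labor force).
Civilian working-age population = 284.51 + 153.24 = 437.75 thousand.
Unemployment rate = 17.34 / 284.51 = 6.09%.
Labor force participation rate = 284.51 / 437.75 = 64.99%.

Unemployment rate ≈ 6.09%; labor force participation rate ≈ 64.99%.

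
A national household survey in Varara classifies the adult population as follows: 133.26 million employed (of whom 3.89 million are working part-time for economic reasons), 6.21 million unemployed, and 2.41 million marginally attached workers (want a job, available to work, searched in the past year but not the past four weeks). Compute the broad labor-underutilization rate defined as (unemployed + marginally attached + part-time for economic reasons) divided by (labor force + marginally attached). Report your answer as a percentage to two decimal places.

Labor force = 133.26 + 6.21 = 139.47 million.
Numerator = 6.21 + 2.41 + 3.89 = 12.51 million.
Denominator = 139.47 + 2.41 = 141.88 million.
Broad rate = 12.51 / 141.88 = 8.82%.

Broad underutilization rate ≈ 8.82%.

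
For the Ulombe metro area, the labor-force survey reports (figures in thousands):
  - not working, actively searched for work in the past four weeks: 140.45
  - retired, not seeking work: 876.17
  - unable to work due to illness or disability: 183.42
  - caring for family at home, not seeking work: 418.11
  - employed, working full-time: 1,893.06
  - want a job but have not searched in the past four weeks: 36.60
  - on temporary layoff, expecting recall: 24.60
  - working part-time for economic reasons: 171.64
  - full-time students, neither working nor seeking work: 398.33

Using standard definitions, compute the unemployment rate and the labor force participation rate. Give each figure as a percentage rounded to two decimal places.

Unemployment rate ≈ 7.40%; labor force participation rate ≈ 53.83%.

Employed = 1,893.06 + 171.64 = 2,064.70 thousand (anyone who worked, including part-time for economic reasons, counts as employed).
Unemployed = 140.45 + 24.60 = 165.05 thousand (jobless and actively searching, or on temporary layoff).
Labor force = 2,064.70 + 165.05 = 2,229.75 thousand.
Not in labor force = 876.17 + 183.42 + 418.11 + 36.60 + 398.33 = 1,912.63 thousand (those not working and not actively searching are outside the labor force — including those who want a job but have given up searching).
Civilian working-age population = 2,229.75 + 1,912.63 = 4,142.38 thousand.
Unemployment rate = 165.05 / 2,229.75 = 7.40%.
Labor force participation rate = 2,229.75 / 4,142.38 = 53.83%.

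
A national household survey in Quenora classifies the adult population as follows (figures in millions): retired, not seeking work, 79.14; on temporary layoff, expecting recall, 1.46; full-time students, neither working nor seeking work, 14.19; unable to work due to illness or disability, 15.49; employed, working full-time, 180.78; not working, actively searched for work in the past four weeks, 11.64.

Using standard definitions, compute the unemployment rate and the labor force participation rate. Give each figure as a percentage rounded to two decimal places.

Employed = 180.78 million.
Unemployed = 1.46 + 11.64 = 13.10 million (jobless and actively searching, or on temporary layoff).
Labor force = 180.78 + 13.10 = 193.88 million.
Not in labor force = 79.14 + 14.19 + 15.49 = 108.82 million (those not working and not actively searching are outside the labor force).
Civilian working-age population = 193.88 + 108.82 = 302.70 million.
Unemployment rate = 13.10 / 193.88 = 6.76%.
Labor force participation rate = 193.88 / 302.70 = 64.05%.

Unemployment rate ≈ 6.76%; labor force participation rate ≈ 64.05%.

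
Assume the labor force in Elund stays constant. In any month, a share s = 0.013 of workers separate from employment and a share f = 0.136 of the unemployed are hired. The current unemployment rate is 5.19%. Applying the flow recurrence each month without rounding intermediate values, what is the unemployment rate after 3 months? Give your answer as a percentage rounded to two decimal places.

With a fixed labor force, u_{t+1} = u_t + s·(1−u_t) − f·u_t = u_t·(1−s−f) + s.
Here 1−s−f = 0.851 and s = 0.013.
u_1 = 0.051900 × 0.851 + 0.013 = 0.057167.
u_2 = 0.057167 × 0.851 + 0.013 = 0.061649.
u_3 = 0.061649 × 0.851 + 0.013 = 0.065463.

Unemployment rate after three months ≈ 6.55%.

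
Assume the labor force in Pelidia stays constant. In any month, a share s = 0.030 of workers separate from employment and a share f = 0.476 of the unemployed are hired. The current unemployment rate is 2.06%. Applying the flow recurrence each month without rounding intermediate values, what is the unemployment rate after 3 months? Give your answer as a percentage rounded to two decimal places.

Unemployment rate after three months ≈ 5.46%.

With a fixed labor force, u_{t+1} = u_t + s·(1−u_t) − f·u_t = u_t·(1−s−f) + s.
Here 1−s−f = 0.494 and s = 0.030.
u_1 = 0.020600 × 0.494 + 0.030 = 0.040176.
u_2 = 0.040176 × 0.494 + 0.030 = 0.049847.
u_3 = 0.049847 × 0.494 + 0.030 = 0.054624.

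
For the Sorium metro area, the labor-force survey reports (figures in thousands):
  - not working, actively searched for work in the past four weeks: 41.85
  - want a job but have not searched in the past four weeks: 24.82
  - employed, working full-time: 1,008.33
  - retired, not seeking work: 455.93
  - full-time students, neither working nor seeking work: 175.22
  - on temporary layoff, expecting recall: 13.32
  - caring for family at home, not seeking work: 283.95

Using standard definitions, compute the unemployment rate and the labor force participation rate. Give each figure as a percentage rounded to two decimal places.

Employed = 1,008.33 thousand.
Unemployed = 41.85 + 13.32 = 55.17 thousand (jobless and actively searching, or on temporary layoff).
Labor force = 1,008.33 + 55.17 = 1,063.50 thousand.
Not in labor force = 24.82 + 455.93 + 175.22 + 283.95 = 939.92 thousand (those not working and not actively searching are outside the labor force — including those who want a job but have given up searching).
Civilian working-age population = 1,063.50 + 939.92 = 2,003.42 thousand.
Unemployment rate = 55.17 / 1,063.50 = 5.19%.
Labor force participation rate = 1,063.50 / 2,003.42 = 53.08%.

Unemployment rate ≈ 5.19%; labor force participation rate ≈ 53.08%.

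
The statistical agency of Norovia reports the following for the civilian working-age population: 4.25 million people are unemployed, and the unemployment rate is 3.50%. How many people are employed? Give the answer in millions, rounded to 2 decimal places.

About 117.18 million are employed.

Labor force = U / u = 4.25 / 0.0350 ≈ 121.43 million.
Employed = labor force − unemployed = 121.43 − 4.25 = 117.18 million.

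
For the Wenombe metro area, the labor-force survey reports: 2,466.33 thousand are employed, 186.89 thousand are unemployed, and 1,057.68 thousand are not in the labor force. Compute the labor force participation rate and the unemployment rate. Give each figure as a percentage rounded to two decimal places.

Labor force = employed + unemployed = 2,466.33 + 186.89 = 2,653.22 thousand.
Working-age population = 2,653.22 + 1,057.68 = 3,710.90 thousand.
Unemployment rate = 186.89 / 2,653.22 = 7.04%.
Labor force participation rate = 2,653.22 / 3,710.90 = 71.50%.

Labor force participation rate ≈ 71.50%; unemployment rate ≈ 7.04%.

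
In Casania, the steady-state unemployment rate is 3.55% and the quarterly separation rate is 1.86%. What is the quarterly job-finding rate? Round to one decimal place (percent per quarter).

Job-finding rate ≈ 50.5% per quarter.

From u* = s/(s+f): f = s·(1−u)/u.
f = 1.86 × (1 − 0.0355) / 0.0355 = 1.7940 / 0.0355 ≈ 50.5% per quarter.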